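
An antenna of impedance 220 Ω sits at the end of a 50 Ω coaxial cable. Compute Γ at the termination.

Γ = 0.63

Γ = (Z_L − Z_0)/(Z_L + Z_0) = (220 − 50)/(220 + 50) = 170/270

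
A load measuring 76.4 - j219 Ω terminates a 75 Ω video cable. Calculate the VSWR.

Γ = (Z_L − Z_0)/(Z_L + Z_0) = (1.4 − j219)/(151.4 − j219)
|Γ| = 219/266 = 0.823
VSWR = (1 + |Γ|)/(1 − |Γ|) = 1.82/0.177

VSWR ≈ 10.3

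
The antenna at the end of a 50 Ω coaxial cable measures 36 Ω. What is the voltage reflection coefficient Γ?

Γ = -0.163

Γ = (Z_L − Z_0)/(Z_L + Z_0) = (36 − 50)/(36 + 50) = -14/86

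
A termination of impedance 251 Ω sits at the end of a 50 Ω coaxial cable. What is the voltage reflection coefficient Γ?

Γ = (Z_L − Z_0)/(Z_L + Z_0) = (251 − 50)/(251 + 50) = 201/301

Γ = 0.668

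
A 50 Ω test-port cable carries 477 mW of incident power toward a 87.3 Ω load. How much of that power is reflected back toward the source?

P_reflected ≈ 35.2 mW

Γ = (87.3 − 50)/(87.3 + 50) = 0.272
|Γ|² = 0.0738
P_refl = |Γ|²·P_inc = 35.2 mW, P_del = (1 − |Γ|²)·P_inc = 442 mW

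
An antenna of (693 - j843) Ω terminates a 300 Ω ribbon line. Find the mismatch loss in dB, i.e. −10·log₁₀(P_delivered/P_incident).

mismatch loss ≈ 3.1 dB

Γ = (393 − j843)/(993 − j843), |Γ| = 0.714
|Γ|² = 0.51, so P_del/P_inc = 1 − |Γ|² = 0.49
ML = −10·log₁₀(1 − |Γ|²)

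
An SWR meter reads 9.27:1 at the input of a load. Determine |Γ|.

|Γ| ≈ 0.805

|Γ| = (S − 1)/(S + 1) = (9.27 − 1)/(9.27 + 1) = 8.27/10.3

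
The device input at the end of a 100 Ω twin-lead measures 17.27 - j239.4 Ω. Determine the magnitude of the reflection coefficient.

|Γ| ≈ 0.95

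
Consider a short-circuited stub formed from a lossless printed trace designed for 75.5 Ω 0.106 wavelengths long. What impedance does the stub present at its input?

Z_in ≈ +j59.3 Ω

βl = 2π × 0.106 = 38.2°
tan(βl) = 0.786
For a short-circuited stub, Z_in = jZ_0·tan(βl)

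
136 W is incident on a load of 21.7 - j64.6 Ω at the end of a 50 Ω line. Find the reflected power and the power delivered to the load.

P_reflected ≈ 72.6 W; P_delivered ≈ 63.4 W

|Γ| = |(-28.3 − j64.6)/(71.7 − j64.6)| = 0.731
|Γ|² = 0.534
P_refl = |Γ|²·P_inc = 72.6 W, P_del = (1 − |Γ|²)·P_inc = 63.4 W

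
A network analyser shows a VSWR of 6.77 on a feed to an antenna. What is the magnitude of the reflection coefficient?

|Γ| ≈ 0.743

|Γ| = (S − 1)/(S + 1) = (6.77 − 1)/(6.77 + 1) = 5.77/7.77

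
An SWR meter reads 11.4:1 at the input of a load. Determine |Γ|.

|Γ| = (S − 1)/(S + 1) = (11.4 − 1)/(11.4 + 1) = 10.4/12.4

|Γ| ≈ 0.839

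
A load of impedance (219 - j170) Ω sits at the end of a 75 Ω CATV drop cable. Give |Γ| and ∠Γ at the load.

Γ ≈ 0.656 ∠ -19.7°

Γ = (Z_L − Z_0)/(Z_L + Z_0) = (144 − j170)/(294 − j170)
|Γ| = 223/340 = 0.656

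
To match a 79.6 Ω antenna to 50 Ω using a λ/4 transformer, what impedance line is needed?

Z_qwt = √(Z_0·R_L) = √(50 × 79.6) = √3980

Z_qwt ≈ 63.1 Ω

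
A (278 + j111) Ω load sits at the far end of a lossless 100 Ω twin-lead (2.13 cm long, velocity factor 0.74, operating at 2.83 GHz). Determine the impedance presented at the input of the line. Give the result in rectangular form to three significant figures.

Z_in ≈ 30.5 − j0.0658 Ω

λ = v/f = 0.74·c / 2.83 GHz = 0.0784 m
βl = 2π·l/λ = 2π × 0.272 = 97.7°
tan(βl) = tan(97.7°) = -7.35
Z_in = Z_0·(Z_L + jZ_0·tanβl)/(Z_0 + jZ_L·tanβl)
     = 100·(278 − j624)/(916 − j2040)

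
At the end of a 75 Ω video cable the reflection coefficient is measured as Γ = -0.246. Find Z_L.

Z_L = Z_0·(1 + Γ)/(1 − Γ) = 75·(0.754)/(1.25)

Z_L ≈ 45.4 Ω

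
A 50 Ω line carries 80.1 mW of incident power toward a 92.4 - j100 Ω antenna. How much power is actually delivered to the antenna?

P_delivered ≈ 48.9 mW

|Γ| = |(42.4 − j100)/(142.4 − j100)| = 0.624
|Γ|² = 0.39
P_refl = |Γ|²·P_inc = 31.2 mW, P_del = (1 − |Γ|²)·P_inc = 48.9 mW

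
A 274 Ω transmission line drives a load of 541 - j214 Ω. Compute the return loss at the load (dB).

RL ≈ 7.83 dB

Γ = (267 − j214)/(815 − j214), |Γ| = 0.406
RL = −20·log₁₀|Γ| = −20·log₁₀(0.406)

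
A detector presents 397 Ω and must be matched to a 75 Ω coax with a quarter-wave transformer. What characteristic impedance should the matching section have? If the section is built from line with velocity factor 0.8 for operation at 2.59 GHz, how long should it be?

Z_qwt ≈ 173 Ω; length ≈ 2.32 cm

Z_qwt = √(Z_0·R_L) = √(75 × 397) = √29780
λ = 0.8·c/f = 0.0927 m, so l = λ/4 = 0.0232 m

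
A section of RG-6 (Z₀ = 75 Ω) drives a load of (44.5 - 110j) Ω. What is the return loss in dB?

RL ≈ 3.06 dB

Γ = (-30.5 − j110)/(119.5 − j110), |Γ| = 0.703
RL = −20·log₁₀|Γ| = −20·log₁₀(0.703)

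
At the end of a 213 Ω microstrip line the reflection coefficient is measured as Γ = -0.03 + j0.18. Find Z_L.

Z_L ≈ 188 + j70.1 Ω

Z_L = Z_0·(1 + Γ)/(1 − Γ) = 213·(0.97 + j0.18)/(1.03 − j0.18)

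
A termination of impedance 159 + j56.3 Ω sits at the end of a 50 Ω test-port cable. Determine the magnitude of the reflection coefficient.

|Γ| ≈ 0.567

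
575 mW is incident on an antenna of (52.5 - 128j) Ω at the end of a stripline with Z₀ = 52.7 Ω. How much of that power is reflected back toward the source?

P_reflected ≈ 343 mW

|Γ| = |(-0.2 − j128)/(105.2 − j128)| = 0.773
|Γ|² = 0.597
P_refl = |Γ|²·P_inc = 343 mW, P_del = (1 − |Γ|²)·P_inc = 232 mW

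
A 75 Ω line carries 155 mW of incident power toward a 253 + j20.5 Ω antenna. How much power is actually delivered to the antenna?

P_delivered ≈ 109 mW

|Γ| = |(178 + j20.5)/(328 + j20.5)| = 0.545
|Γ|² = 0.297
P_refl = |Γ|²·P_inc = 46.1 mW, P_del = (1 − |Γ|²)·P_inc = 109 mW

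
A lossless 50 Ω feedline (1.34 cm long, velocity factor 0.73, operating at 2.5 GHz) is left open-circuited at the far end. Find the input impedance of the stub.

Z_in ≈ −j34.9 Ω

λ = v/f = 0.73·c / 2.5 GHz = 0.0876 m
βl = 2π·l/λ = 2π × 0.153 = 55.1°
tan(βl) = 1.43
For an open-circuited stub, Z_in = −jZ_0·cot(βl) = −jZ_0/tan(βl)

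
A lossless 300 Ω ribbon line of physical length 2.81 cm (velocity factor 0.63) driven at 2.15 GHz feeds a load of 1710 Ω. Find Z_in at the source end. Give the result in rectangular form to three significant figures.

Z_in ≈ 63.7 + j135 Ω

λ = v/f = 0.63·c / 2.15 GHz = 0.0879 m
βl = 2π·l/λ = 2π × 0.32 = 115°
tan(βl) = tan(115°) = -2.14
Z_in = Z_0·(Z_L + jZ_0·tanβl)/(Z_0 + jZ_L·tanβl)
     = 300·(1710 − j641)/(300 − j3650)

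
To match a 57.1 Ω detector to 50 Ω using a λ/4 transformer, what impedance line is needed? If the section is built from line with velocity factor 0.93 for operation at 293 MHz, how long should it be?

Z_qwt = √(Z_0·R_L) = √(50 × 57.1) = √2855
λ = 0.93·c/f = 0.952 m, so l = λ/4 = 0.238 m

Z_qwt ≈ 53.4 Ω; length ≈ 23.8 cm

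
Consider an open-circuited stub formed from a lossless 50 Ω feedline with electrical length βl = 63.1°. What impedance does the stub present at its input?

tan(βl) = 1.97
For an open-circuited stub, Z_in = −jZ_0·cot(βl) = −jZ_0/tan(βl)

Z_in ≈ −j25.4 Ω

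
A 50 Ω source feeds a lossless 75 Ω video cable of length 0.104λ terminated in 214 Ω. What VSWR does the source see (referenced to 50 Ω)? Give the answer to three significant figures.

βl = 2π × 0.104 = 37.4°
tan(βl) = 0.766
Z_in = Z_0·(Z_L + jZ_0·tanβl)/(Z_0 + jZ_L·tanβl) = 58.8 − j71 Ω
Γ_s = (Z_in − Z_s)/(Z_in + Z_s) = (8.8 − j71)/(109 − j71), |Γ_s| = 0.551
VSWR = (1 + |Γ_s|)/(1 − |Γ_s|)

VSWR ≈ 3.45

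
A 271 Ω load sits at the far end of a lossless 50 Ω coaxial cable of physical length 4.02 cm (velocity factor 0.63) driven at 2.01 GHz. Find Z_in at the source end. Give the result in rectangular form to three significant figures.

λ = v/f = 0.63·c / 2.01 GHz = 0.094 m
βl = 2π·l/λ = 2π × 0.428 = 154°
tan(βl) = tan(154°) = -0.49
Z_in = Z_0·(Z_L + jZ_0·tanβl)/(Z_0 + jZ_L·tanβl)
     = 50·(271 − j24.5)/(50 − j133)

Z_in ≈ 41.8 + j86.4 Ω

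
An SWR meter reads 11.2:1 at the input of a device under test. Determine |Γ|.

|Γ| ≈ 0.836

|Γ| = (S − 1)/(S + 1) = (11.2 − 1)/(11.2 + 1) = 10.2/12.2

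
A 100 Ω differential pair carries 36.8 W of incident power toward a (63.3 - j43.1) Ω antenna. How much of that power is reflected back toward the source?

P_reflected ≈ 4.13 W

|Γ| = |(-36.7 − j43.1)/(163.3 − j43.1)| = 0.335
|Γ|² = 0.112
P_refl = |Γ|²·P_inc = 4.13 W, P_del = (1 − |Γ|²)·P_inc = 32.7 W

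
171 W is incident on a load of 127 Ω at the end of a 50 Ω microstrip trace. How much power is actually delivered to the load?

P_delivered ≈ 139 W

Γ = (127 − 50)/(127 + 50) = 0.435
|Γ|² = 0.189
P_refl = |Γ|²·P_inc = 32.4 W, P_del = (1 − |Γ|²)·P_inc = 139 W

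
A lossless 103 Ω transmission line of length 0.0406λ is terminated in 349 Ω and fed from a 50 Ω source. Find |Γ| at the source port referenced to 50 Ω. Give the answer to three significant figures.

βl = 2π × 0.0406 = 14.6°
tan(βl) = 0.261
Z_in = Z_0·(Z_L + jZ_0·tanβl)/(Z_0 + jZ_L·tanβl) = 209 − j158 Ω
Γ_s = (Z_in − Z_s)/(Z_in + Z_s) = (159 − j158)/(259 − j158), |Γ_s| = 0.739

|Γ| ≈ 0.739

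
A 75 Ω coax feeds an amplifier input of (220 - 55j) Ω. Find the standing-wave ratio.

VSWR ≈ 3.14

Γ = (Z_L − Z_0)/(Z_L + Z_0) = (145 − j55)/(295 − j55)
|Γ| = 155/300 = 0.517
VSWR = (1 + |Γ|)/(1 − |Γ|) = 1.52/0.483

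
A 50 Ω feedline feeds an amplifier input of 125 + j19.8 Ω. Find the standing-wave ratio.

Γ = (Z_L − Z_0)/(Z_L + Z_0) = (75 + j19.8)/(175 + j19.8)
|Γ| = 77.6/176 = 0.44
VSWR = (1 + |Γ|)/(1 − |Γ|) = 1.44/0.56

VSWR ≈ 2.57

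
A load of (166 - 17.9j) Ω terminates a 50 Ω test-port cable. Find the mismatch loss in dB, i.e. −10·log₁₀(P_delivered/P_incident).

Γ = (116 − j17.9)/(216 − j17.9), |Γ| = 0.542
|Γ|² = 0.293, so P_del/P_inc = 1 − |Γ|² = 0.707
ML = −10·log₁₀(1 − |Γ|²)

mismatch loss ≈ 1.51 dB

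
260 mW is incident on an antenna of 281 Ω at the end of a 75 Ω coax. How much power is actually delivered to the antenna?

Γ = (281 − 75)/(281 + 75) = 0.579
|Γ|² = 0.335
P_refl = |Γ|²·P_inc = 87.1 mW, P_del = (1 − |Γ|²)·P_inc = 173 mW

P_delivered ≈ 173 mW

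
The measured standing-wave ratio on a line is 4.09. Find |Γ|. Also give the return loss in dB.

|Γ| ≈ 0.607; return loss ≈ 4.34 dB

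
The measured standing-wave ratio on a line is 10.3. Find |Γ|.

|Γ| ≈ 0.823

|Γ| = (S − 1)/(S + 1) = (10.3 − 1)/(10.3 + 1) = 9.3/11.3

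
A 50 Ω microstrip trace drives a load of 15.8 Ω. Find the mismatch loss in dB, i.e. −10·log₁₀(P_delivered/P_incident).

mismatch loss ≈ 1.37 dB

Γ = (15.8 − 50)/(15.8 + 50) = -0.52
|Γ|² = 0.27, so P_del/P_inc = 1 − |Γ|² = 0.73
ML = −10·log₁₀(1 − |Γ|²)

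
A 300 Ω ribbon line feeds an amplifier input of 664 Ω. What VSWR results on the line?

Γ = (664 − 300)/(664 + 300) = 0.378
VSWR = (1 + 0.378)/(1 − 0.378)

VSWR ≈ 2.21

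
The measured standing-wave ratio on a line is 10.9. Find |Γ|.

|Γ| ≈ 0.832

|Γ| = (S − 1)/(S + 1) = (10.9 − 1)/(10.9 + 1) = 9.9/11.9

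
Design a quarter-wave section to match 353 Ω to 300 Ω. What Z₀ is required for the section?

Z_qwt ≈ 325 Ω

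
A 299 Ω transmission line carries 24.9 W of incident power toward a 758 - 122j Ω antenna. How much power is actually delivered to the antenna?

|Γ| = |(459 − j122)/(1057 − j122)| = 0.446
|Γ|² = 0.199
P_refl = |Γ|²·P_inc = 4.96 W, P_del = (1 − |Γ|²)·P_inc = 19.9 W

P_delivered ≈ 19.9 W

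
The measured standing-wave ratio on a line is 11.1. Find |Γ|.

|Γ| = (S − 1)/(S + 1) = (11.1 − 1)/(11.1 + 1) = 10.1/12.1

|Γ| ≈ 0.835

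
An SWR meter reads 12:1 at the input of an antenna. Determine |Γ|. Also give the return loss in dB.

|Γ| ≈ 0.846; return loss ≈ 1.45 dB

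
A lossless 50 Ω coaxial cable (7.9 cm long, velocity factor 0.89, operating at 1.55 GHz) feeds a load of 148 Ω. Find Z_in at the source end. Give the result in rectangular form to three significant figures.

Z_in ≈ 97.8 + j63.7 Ω

λ = v/f = 0.89·c / 1.55 GHz = 0.172 m
βl = 2π·l/λ = 2π × 0.459 = 165°
tan(βl) = tan(165°) = -0.266
Z_in = Z_0·(Z_L + jZ_0·tanβl)/(Z_0 + jZ_L·tanβl)
     = 50·(148 − j13.3)/(50 − j39.4)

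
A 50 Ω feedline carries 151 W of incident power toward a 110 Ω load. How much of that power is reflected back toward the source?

P_reflected ≈ 21.2 W

Γ = (110 − 50)/(110 + 50) = 0.375
|Γ|² = 0.141
P_refl = |Γ|²·P_inc = 21.2 W, P_del = (1 − |Γ|²)·P_inc = 130 W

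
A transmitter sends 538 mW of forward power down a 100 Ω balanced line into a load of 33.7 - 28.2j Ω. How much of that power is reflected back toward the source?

P_reflected ≈ 150 mW

|Γ| = |(-66.3 − j28.2)/(133.7 − j28.2)| = 0.527
|Γ|² = 0.278
P_refl = |Γ|²·P_inc = 150 mW, P_del = (1 − |Γ|²)·P_inc = 388 mW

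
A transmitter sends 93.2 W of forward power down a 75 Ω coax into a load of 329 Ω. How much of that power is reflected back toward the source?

Γ = (329 − 75)/(329 + 75) = 0.629
|Γ|² = 0.395
P_refl = |Γ|²·P_inc = 36.8 W, P_del = (1 − |Γ|²)·P_inc = 56.4 W

P_reflected ≈ 36.8 W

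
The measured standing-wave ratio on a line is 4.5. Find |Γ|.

|Γ| = (S − 1)/(S + 1) = (4.5 − 1)/(4.5 + 1) = 3.5/5.5

|Γ| ≈ 0.636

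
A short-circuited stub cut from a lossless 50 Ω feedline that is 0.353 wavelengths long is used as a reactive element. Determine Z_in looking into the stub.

βl = 2π × 0.353 = 127°
tan(βl) = -1.32
For a short-circuited stub, Z_in = jZ_0·tan(βl)

Z_in ≈ −j66.2 Ω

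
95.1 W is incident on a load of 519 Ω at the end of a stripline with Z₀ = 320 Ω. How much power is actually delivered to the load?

P_delivered ≈ 89.7 W

Γ = (519 − 320)/(519 + 320) = 0.237
|Γ|² = 0.0563
P_refl = |Γ|²·P_inc = 5.35 W, P_del = (1 − |Γ|²)·P_inc = 89.7 W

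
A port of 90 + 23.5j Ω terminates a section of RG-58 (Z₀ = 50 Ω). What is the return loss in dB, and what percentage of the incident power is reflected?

Γ = (40 + j23.5)/(140 + j23.5), |Γ| = 0.327
RL = −20·log₁₀(0.327) = 9.71 dB
P_refl/P_inc = |Γ|² = 0.107

RL ≈ 9.71 dB; 10.7% of incident power reflected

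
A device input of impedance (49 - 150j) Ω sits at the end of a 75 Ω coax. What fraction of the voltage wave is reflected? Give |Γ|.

Γ = (Z_L − Z_0)/(Z_L + Z_0) = (-26 − j150)/(124 − j150)
|Γ| = 152/195

|Γ| ≈ 0.782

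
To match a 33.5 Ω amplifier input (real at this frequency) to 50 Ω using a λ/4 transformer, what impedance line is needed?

Z_qwt = √(Z_0·R_L) = √(50 × 33.5) = √1675

Z_qwt ≈ 40.9 Ω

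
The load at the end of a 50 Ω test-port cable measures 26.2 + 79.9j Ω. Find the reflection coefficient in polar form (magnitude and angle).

Γ = (Z_L − Z_0)/(Z_L + Z_0) = (-23.8 + j79.9)/(76.2 + j79.9)
|Γ| = 83.4/110 = 0.755

Γ ≈ 0.755 ∠ 60.2°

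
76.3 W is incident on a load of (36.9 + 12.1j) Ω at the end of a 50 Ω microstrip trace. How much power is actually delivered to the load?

|Γ| = |(-13.1 + j12.1)/(86.9 + j12.1)| = 0.203
|Γ|² = 0.0413
P_refl = |Γ|²·P_inc = 3.15 W, P_del = (1 − |Γ|²)·P_inc = 73.1 W

P_delivered ≈ 73.1 W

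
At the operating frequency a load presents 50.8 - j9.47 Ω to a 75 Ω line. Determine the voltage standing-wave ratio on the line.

VSWR ≈ 1.52

Γ = (Z_L − Z_0)/(Z_L + Z_0) = (-24.2 − j9.47)/(125.8 − j9.47)
|Γ| = 26/126 = 0.206
VSWR = (1 + |Γ|)/(1 − |Γ|) = 1.21/0.794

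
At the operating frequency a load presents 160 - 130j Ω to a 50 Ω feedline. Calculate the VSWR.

Γ = (Z_L − Z_0)/(Z_L + Z_0) = (110 − j130)/(210 − j130)
|Γ| = 170/247 = 0.689
VSWR = (1 + |Γ|)/(1 − |Γ|) = 1.69/0.311

VSWR ≈ 5.44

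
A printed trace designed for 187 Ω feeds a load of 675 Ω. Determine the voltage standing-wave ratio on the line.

VSWR ≈ 3.61

For a purely resistive load, VSWR = R_L/Z_0 or Z_0/R_L (whichever > 1) = 675/187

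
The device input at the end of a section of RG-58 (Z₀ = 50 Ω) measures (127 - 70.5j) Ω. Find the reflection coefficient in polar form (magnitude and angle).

Γ ≈ 0.548 ∠ -20.8°

Γ = (Z_L − Z_0)/(Z_L + Z_0) = (77 − j70.5)/(177 − j70.5)
|Γ| = 104/191 = 0.548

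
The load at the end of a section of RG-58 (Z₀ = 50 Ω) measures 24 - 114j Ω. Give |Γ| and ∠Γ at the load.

Γ ≈ 0.86 ∠ -45.8°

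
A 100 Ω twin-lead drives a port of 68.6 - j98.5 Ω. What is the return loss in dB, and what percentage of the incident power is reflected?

RL ≈ 5.52 dB; 28% of incident power reflected

Γ = (-31.4 − j98.5)/(168.6 − j98.5), |Γ| = 0.529
RL = −20·log₁₀(0.529) = 5.52 dB
P_refl/P_inc = |Γ|² = 0.28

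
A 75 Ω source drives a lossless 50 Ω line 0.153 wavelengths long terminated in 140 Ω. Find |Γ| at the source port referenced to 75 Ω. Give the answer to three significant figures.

|Γ| ≈ 0.554

βl = 2π × 0.153 = 55.1°
tan(βl) = 1.43
Z_in = Z_0·(Z_L + jZ_0·tanβl)/(Z_0 + jZ_L·tanβl) = 25 − j28.7 Ω
Γ_s = (Z_in − Z_s)/(Z_in + Z_s) = (-50 − j28.7)/(100 − j28.7), |Γ_s| = 0.554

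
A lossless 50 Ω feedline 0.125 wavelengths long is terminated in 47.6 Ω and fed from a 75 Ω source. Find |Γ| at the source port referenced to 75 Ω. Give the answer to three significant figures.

|Γ| ≈ 0.202

βl = 2π × 0.125 = 45°
tan(βl) = 1
Z_in = Z_0·(Z_L + jZ_0·tanβl)/(Z_0 + jZ_L·tanβl) = 49.9 + j2.46 Ω
Γ_s = (Z_in − Z_s)/(Z_in + Z_s) = (-25.1 + j2.46)/(125 + j2.46), |Γ_s| = 0.202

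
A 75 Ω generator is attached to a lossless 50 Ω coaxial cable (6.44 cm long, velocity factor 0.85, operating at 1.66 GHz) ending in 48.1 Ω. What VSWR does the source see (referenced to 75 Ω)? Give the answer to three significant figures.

VSWR ≈ 1.53

λ = v/f = 0.85·c / 1.66 GHz = 0.154 m
βl = 2π·l/λ = 2π × 0.419 = 151°
tan(βl) = -0.556
Z_in = Z_0·(Z_L + jZ_0·tanβl)/(Z_0 + jZ_L·tanβl) = 49 − j1.61 Ω
Γ_s = (Z_in − Z_s)/(Z_in + Z_s) = (-26 − j1.61)/(124 − j1.61), |Γ_s| = 0.21
VSWR = (1 + |Γ_s|)/(1 − |Γ_s|)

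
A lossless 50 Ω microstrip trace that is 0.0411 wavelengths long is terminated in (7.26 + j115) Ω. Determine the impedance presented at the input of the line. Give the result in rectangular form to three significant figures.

Z_in ≈ 49.9 + j322 Ω

βl = 2π × 0.0411 = 14.8°
tan(βl) = tan(14.8°) = 0.264
Z_in = Z_0·(Z_L + jZ_0·tanβl)/(Z_0 + jZ_L·tanβl)
     = 50·(7.26 + j128)/(19.6 + j1.92)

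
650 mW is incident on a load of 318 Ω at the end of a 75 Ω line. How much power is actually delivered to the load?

P_delivered ≈ 401 mW

Γ = (318 − 75)/(318 + 75) = 0.618
|Γ|² = 0.382
P_refl = |Γ|²·P_inc = 249 mW, P_del = (1 − |Γ|²)·P_inc = 401 mW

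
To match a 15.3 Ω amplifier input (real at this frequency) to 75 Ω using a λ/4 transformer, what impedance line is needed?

Z_qwt = √(Z_0·R_L) = √(75 × 15.3) = √1148

Z_qwt ≈ 33.9 Ω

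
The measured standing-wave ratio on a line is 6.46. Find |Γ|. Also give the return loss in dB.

|Γ| ≈ 0.732; return loss ≈ 2.71 dB

|Γ| = (S − 1)/(S + 1) = (6.46 − 1)/(6.46 + 1) = 5.46/7.46
RL = −20·log₁₀|Γ| = −20·log₁₀(0.732)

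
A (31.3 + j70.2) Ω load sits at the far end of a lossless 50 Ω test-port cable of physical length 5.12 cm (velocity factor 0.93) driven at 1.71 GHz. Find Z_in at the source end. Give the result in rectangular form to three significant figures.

λ = v/f = 0.93·c / 1.71 GHz = 0.163 m
βl = 2π·l/λ = 2π × 0.314 = 113°
tan(βl) = tan(113°) = -2.36
Z_in = Z_0·(Z_L + jZ_0·tanβl)/(Z_0 + jZ_L·tanβl)
     = 50·(31.3 − j47.8)/(216 − j73.8)

Z_in ≈ 9.89 − j7.69 Ω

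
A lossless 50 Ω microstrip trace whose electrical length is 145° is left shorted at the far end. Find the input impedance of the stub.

tan(βl) = -0.7
For a shorted stub, Z_in = jZ_0·tan(βl)

Z_in ≈ −j35 Ω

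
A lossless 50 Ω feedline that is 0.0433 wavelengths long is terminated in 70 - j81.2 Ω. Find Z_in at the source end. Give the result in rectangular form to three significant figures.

βl = 2π × 0.0433 = 15.6°
tan(βl) = tan(15.6°) = 0.279
Z_in = Z_0·(Z_L + jZ_0·tanβl)/(Z_0 + jZ_L·tanβl)
     = 50·(70 − j67.3)/(72.7 + j19.5)

Z_in ≈ 33.3 − j55.2 Ω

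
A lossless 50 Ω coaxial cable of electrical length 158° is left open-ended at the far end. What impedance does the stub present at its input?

Z_in ≈ +j124 Ω

tan(βl) = -0.404
For an open-ended stub, Z_in = −jZ_0·cot(βl) = −jZ_0/tan(βl)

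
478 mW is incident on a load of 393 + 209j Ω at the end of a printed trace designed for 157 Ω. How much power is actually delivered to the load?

|Γ| = |(236 + j209)/(550 + j209)| = 0.536
|Γ|² = 0.287
P_refl = |Γ|²·P_inc = 137 mW, P_del = (1 − |Γ|²)·P_inc = 341 mW

P_delivered ≈ 341 mW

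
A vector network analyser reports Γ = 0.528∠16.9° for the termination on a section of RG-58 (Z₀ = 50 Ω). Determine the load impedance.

Z_L = Z_0·(1 + Γ)/(1 − Γ) = 50·(1.51 + j0.153)/(0.495 − j0.153)

Z_L ≈ 134 + j57.2 Ω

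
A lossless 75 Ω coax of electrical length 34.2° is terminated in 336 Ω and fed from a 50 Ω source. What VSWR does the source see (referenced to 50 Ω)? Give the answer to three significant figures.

VSWR ≈ 5.57

tan(βl) = 0.68
Z_in = Z_0·(Z_L + jZ_0·tanβl)/(Z_0 + jZ_L·tanβl) = 47.8 − j94.6 Ω
Γ_s = (Z_in − Z_s)/(Z_in + Z_s) = (-2.17 − j94.6)/(97.8 − j94.6), |Γ_s| = 0.696
VSWR = (1 + |Γ_s|)/(1 − |Γ_s|)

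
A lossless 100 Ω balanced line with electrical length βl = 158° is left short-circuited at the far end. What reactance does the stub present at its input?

X_in ≈ -40.4 Ω (capacitive)

tan(βl) = -0.404
For a short-circuited stub, Z_in = jZ_0·tan(βl)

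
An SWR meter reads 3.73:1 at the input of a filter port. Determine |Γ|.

|Γ| = (S − 1)/(S + 1) = (3.73 − 1)/(3.73 + 1) = 2.73/4.73

|Γ| ≈ 0.577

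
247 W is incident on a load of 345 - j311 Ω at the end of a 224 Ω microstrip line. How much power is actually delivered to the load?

|Γ| = |(121 − j311)/(569 − j311)| = 0.515
|Γ|² = 0.265
P_refl = |Γ|²·P_inc = 65.4 W, P_del = (1 − |Γ|²)·P_inc = 182 W

P_delivered ≈ 182 W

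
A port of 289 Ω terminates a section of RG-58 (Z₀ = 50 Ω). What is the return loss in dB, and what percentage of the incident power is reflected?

RL ≈ 3.04 dB; 49.7% of incident power reflected

Γ = (289 − 50)/(289 + 50) = 0.705
RL = −20·log₁₀(0.705) = 3.04 dB
P_refl/P_inc = |Γ|² = 0.497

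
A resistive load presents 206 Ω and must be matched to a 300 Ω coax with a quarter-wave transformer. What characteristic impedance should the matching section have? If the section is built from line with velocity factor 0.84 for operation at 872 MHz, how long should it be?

Z_qwt ≈ 249 Ω; length ≈ 7.22 cm

Z_qwt = √(Z_0·R_L) = √(300 × 206) = √61800
λ = 0.84·c/f = 0.289 m, so l = λ/4 = 0.0722 m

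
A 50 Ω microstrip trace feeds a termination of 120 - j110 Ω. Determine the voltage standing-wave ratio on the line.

VSWR ≈ 4.62

Γ = (Z_L − Z_0)/(Z_L + Z_0) = (70 − j110)/(170 − j110)
|Γ| = 130/202 = 0.644
VSWR = (1 + |Γ|)/(1 − |Γ|) = 1.64/0.356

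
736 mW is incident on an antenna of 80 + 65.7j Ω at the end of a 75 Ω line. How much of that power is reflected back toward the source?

P_reflected ≈ 113 mW

|Γ| = |(5 + j65.7)/(155 + j65.7)| = 0.391
|Γ|² = 0.153
P_refl = |Γ|²·P_inc = 113 mW, P_del = (1 − |Γ|²)·P_inc = 623 mW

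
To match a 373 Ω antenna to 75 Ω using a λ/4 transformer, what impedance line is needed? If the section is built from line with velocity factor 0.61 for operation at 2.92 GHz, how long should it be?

Z_qwt ≈ 167 Ω; length ≈ 1.57 cm

Z_qwt = √(Z_0·R_L) = √(75 × 373) = √27980
λ = 0.61·c/f = 0.0627 m, so l = λ/4 = 0.0157 m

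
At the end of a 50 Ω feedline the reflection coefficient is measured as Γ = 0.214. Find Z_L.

Z_L ≈ 77.2 Ω

Z_L = Z_0·(1 + Γ)/(1 − Γ) = 50·(1.21)/(0.786)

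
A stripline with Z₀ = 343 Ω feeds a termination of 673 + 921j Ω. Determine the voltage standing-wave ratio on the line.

Γ = (Z_L − Z_0)/(Z_L + Z_0) = (330 + j921)/(1016 + j921)
|Γ| = 978/1370 = 0.713
VSWR = (1 + |Γ|)/(1 − |Γ|) = 1.71/0.287

VSWR ≈ 5.98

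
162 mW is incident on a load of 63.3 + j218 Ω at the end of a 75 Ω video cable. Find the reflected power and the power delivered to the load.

P_reflected ≈ 116 mW; P_delivered ≈ 46.2 mW

|Γ| = |(-11.7 + j218)/(138.3 + j218)| = 0.846
|Γ|² = 0.715
P_refl = |Γ|²·P_inc = 116 mW, P_del = (1 − |Γ|²)·P_inc = 46.2 mW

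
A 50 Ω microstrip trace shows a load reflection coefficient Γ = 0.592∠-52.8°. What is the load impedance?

Z_L = Z_0·(1 + Γ)/(1 − Γ) = 50·(1.36 − j0.472)/(0.642 + j0.472)

Z_L ≈ 51.2 − j74.3 Ω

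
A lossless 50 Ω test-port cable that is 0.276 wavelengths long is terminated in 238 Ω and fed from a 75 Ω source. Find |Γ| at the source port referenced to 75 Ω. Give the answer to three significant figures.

βl = 2π × 0.276 = 99.4°
tan(βl) = -6.07
Z_in = Z_0·(Z_L + jZ_0·tanβl)/(Z_0 + jZ_L·tanβl) = 10.8 + j7.87 Ω
Γ_s = (Z_in − Z_s)/(Z_in + Z_s) = (-64.2 + j7.87)/(85.8 + j7.87), |Γ_s| = 0.751

|Γ| ≈ 0.751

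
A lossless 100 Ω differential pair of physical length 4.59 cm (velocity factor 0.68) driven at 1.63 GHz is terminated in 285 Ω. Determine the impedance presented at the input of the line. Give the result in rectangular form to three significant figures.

λ = v/f = 0.68·c / 1.63 GHz = 0.125 m
βl = 2π·l/λ = 2π × 0.367 = 132°
tan(βl) = tan(132°) = -1.11
Z_in = Z_0·(Z_L + jZ_0·tanβl)/(Z_0 + jZ_L·tanβl)
     = 100·(285 − j111)/(100 − j316)

Z_in ≈ 57.8 + j71.9 Ω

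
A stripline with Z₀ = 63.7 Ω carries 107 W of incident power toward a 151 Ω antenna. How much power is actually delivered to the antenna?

Γ = (151 − 63.7)/(151 + 63.7) = 0.407
|Γ|² = 0.165
P_refl = |Γ|²·P_inc = 17.7 W, P_del = (1 − |Γ|²)·P_inc = 89.3 W

P_delivered ≈ 89.3 W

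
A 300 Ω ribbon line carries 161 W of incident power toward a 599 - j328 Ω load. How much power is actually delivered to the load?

P_delivered ≈ 126 W

|Γ| = |(299 − j328)/(899 − j328)| = 0.464
|Γ|² = 0.215
P_refl = |Γ|²·P_inc = 34.6 W, P_del = (1 − |Γ|²)·P_inc = 126 W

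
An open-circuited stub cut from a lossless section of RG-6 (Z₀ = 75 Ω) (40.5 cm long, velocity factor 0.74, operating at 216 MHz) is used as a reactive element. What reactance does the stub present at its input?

λ = v/f = 0.74·c / 216 MHz = 1.03 m
βl = 2π·l/λ = 2π × 0.394 = 142°
tan(βl) = -0.785
For an open-circuited stub, Z_in = −jZ_0·cot(βl) = −jZ_0/tan(βl)

X_in ≈ 95.5 Ω (inductive)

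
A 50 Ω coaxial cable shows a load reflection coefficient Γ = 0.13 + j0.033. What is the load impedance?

Z_L = Z_0·(1 + Γ)/(1 − Γ) = 50·(1.13 + j0.033)/(0.87 − j0.033)

Z_L ≈ 64.8 + j4.35 Ω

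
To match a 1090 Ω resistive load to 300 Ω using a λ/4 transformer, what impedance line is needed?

Z_qwt ≈ 572 Ω

Z_qwt = √(Z_0·R_L) = √(300 × 1090) = √327000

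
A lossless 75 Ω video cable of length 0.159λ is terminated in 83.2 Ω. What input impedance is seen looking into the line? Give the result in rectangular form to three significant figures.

Z_in ≈ 71.5 − j6.77 Ω

βl = 2π × 0.159 = 57.2°
tan(βl) = tan(57.2°) = 1.55
Z_in = Z_0·(Z_L + jZ_0·tanβl)/(Z_0 + jZ_L·tanβl)
     = 75·(83.2 + j117)/(75 + j129)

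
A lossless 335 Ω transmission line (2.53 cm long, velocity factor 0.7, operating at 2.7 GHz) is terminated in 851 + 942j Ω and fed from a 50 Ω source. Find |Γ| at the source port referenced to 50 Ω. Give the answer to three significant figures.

λ = v/f = 0.7·c / 2.7 GHz = 0.0778 m
βl = 2π·l/λ = 2π × 0.325 = 117°
tan(βl) = -1.95
Z_in = Z_0·(Z_L + jZ_0·tanβl)/(Z_0 + jZ_L·tanβl) = 61.4 + j91.2 Ω
Γ_s = (Z_in − Z_s)/(Z_in + Z_s) = (11.4 + j91.2)/(111 + j91.2), |Γ_s| = 0.638

|Γ| ≈ 0.638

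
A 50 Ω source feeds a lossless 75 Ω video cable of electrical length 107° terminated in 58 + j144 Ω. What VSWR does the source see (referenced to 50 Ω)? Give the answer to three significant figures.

tan(βl) = -3.27
Z_in = Z_0·(Z_L + jZ_0·tanβl)/(Z_0 + jZ_L·tanβl) = 11.4 − j9.95 Ω
Γ_s = (Z_in − Z_s)/(Z_in + Z_s) = (-38.6 − j9.95)/(61.4 − j9.95), |Γ_s| = 0.64
VSWR = (1 + |Γ_s|)/(1 − |Γ_s|)

VSWR ≈ 4.56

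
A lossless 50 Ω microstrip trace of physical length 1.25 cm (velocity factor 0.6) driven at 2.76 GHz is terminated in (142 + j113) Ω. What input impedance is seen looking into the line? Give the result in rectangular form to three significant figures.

Z_in ≈ 14.1 − j28.5 Ω

λ = v/f = 0.6·c / 2.76 GHz = 0.0652 m
βl = 2π·l/λ = 2π × 0.192 = 69°
tan(βl) = tan(69°) = 2.61
Z_in = Z_0·(Z_L + jZ_0·tanβl)/(Z_0 + jZ_L·tanβl)
     = 50·(142 + j243)/(-244 + j370)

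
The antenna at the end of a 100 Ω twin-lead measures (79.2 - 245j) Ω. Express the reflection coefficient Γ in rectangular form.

Γ = (Z_L − Z_0)/(Z_L + Z_0) = (-20.8 − j245)/(179.2 − j245)

Γ ≈ 0.611 − j0.532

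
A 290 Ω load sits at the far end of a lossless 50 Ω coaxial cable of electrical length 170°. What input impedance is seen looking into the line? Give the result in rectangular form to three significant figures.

tan(βl) = tan(170°) = -0.176
Z_in = Z_0·(Z_L + jZ_0·tanβl)/(Z_0 + jZ_L·tanβl)
     = 50·(290 − j8.82)/(50 − j51.1)

Z_in ≈ 146 + j141 Ω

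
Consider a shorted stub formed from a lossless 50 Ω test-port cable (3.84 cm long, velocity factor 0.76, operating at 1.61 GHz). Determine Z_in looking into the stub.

Z_in ≈ −j374 Ω

λ = v/f = 0.76·c / 1.61 GHz = 0.142 m
βl = 2π·l/λ = 2π × 0.271 = 97.6°
tan(βl) = -7.48
For a shorted stub, Z_in = jZ_0·tan(βl)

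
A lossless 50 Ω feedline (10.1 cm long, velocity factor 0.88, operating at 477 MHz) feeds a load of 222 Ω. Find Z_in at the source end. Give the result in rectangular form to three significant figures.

Z_in ≈ 13.4 − j21.2 Ω

λ = v/f = 0.88·c / 477 MHz = 0.553 m
βl = 2π·l/λ = 2π × 0.182 = 65.7°
tan(βl) = tan(65.7°) = 2.21
Z_in = Z_0·(Z_L + jZ_0·tanβl)/(Z_0 + jZ_L·tanβl)
     = 50·(222 + j111)/(50 + j492)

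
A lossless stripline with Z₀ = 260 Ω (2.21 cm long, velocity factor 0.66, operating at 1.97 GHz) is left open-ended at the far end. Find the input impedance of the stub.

λ = v/f = 0.66·c / 1.97 GHz = 0.101 m
βl = 2π·l/λ = 2π × 0.22 = 79.2°
tan(βl) = 5.22
For an open-ended stub, Z_in = −jZ_0·cot(βl) = −jZ_0/tan(βl)

Z_in ≈ −j49.8 Ω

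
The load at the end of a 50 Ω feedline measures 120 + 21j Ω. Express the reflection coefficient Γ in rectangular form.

Γ = (Z_L − Z_0)/(Z_L + Z_0) = (70 + j21)/(170 + j21)

Γ ≈ 0.421 + j0.0716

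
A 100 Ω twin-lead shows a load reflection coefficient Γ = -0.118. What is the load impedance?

Z_L = Z_0·(1 + Γ)/(1 − Γ) = 100·(0.882)/(1.12)

Z_L ≈ 78.9 Ω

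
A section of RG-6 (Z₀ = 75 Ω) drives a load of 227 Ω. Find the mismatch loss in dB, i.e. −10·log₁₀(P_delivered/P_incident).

Γ = (227 − 75)/(227 + 75) = 0.503
|Γ|² = 0.253, so P_del/P_inc = 1 − |Γ|² = 0.747
ML = −10·log₁₀(1 − |Γ|²)

mismatch loss ≈ 1.27 dB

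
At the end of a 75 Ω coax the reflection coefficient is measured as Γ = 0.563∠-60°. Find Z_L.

Z_L ≈ 67.9 − j97 Ω

Z_L = Z_0·(1 + Γ)/(1 − Γ) = 75·(1.28 − j0.488)/(0.718 + j0.488)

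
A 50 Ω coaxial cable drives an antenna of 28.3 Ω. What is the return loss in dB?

RL ≈ 11.1 dB

Γ = (28.3 − 50)/(28.3 + 50) = -0.277
RL = −20·log₁₀|Γ| = −20·log₁₀(0.277)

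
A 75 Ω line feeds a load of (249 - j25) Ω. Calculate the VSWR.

VSWR ≈ 3.36

Γ = (Z_L − Z_0)/(Z_L + Z_0) = (174 − j25)/(324 − j25)
|Γ| = 176/325 = 0.541
VSWR = (1 + |Γ|)/(1 − |Γ|) = 1.54/0.459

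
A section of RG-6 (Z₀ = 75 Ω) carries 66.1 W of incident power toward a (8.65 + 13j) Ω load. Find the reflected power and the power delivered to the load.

|Γ| = |(-66.35 + j13)/(83.65 + j13)| = 0.799
|Γ|² = 0.638
P_refl = |Γ|²·P_inc = 42.2 W, P_del = (1 − |Γ|²)·P_inc = 23.9 W

P_reflected ≈ 42.2 W; P_delivered ≈ 23.9 W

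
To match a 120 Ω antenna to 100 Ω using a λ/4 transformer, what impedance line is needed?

Z_qwt ≈ 110 Ω

Z_qwt = √(Z_0·R_L) = √(100 × 120) = √12000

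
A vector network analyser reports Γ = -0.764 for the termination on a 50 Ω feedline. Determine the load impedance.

Z_L = Z_0·(1 + Γ)/(1 − Γ) = 50·(0.236)/(1.76)

Z_L ≈ 6.69 Ω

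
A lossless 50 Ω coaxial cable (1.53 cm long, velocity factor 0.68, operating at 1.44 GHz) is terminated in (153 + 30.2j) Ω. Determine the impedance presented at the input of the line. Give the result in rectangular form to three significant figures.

Z_in ≈ 39.8 − j53.7 Ω

λ = v/f = 0.68·c / 1.44 GHz = 0.142 m
βl = 2π·l/λ = 2π × 0.108 = 38.9°
tan(βl) = tan(38.9°) = 0.806
Z_in = Z_0·(Z_L + jZ_0·tanβl)/(Z_0 + jZ_L·tanβl)
     = 50·(153 + j70.5)/(25.6 + j123)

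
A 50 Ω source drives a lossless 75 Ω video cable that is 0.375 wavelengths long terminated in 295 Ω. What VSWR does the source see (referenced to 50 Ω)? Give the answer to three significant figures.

βl = 2π × 0.375 = 135°
tan(βl) = -1
Z_in = Z_0·(Z_L + jZ_0·tanβl)/(Z_0 + jZ_L·tanβl) = 35.8 + j65.9 Ω
Γ_s = (Z_in − Z_s)/(Z_in + Z_s) = (-14.2 + j65.9)/(85.8 + j65.9), |Γ_s| = 0.623
VSWR = (1 + |Γ_s|)/(1 − |Γ_s|)

VSWR ≈ 4.3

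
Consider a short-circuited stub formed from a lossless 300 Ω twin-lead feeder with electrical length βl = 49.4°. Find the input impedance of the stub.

Z_in ≈ +j350 Ω

tan(βl) = 1.17
For a short-circuited stub, Z_in = jZ_0·tan(βl)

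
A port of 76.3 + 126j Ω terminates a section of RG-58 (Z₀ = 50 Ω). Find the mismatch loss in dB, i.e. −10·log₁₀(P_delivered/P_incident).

mismatch loss ≈ 3.19 dB

Γ = (26.3 + j126)/(126.3 + j126), |Γ| = 0.721
|Γ|² = 0.521, so P_del/P_inc = 1 − |Γ|² = 0.479
ML = −10·log₁₀(1 − |Γ|²)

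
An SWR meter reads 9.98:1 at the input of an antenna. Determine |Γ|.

|Γ| ≈ 0.818

|Γ| = (S − 1)/(S + 1) = (9.98 − 1)/(9.98 + 1) = 8.98/11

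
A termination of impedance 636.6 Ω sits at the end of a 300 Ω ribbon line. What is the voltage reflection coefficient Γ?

Γ = 0.359

Γ = (Z_L − Z_0)/(Z_L + Z_0) = (636.6 − 300)/(636.6 + 300) = 336.6/936.6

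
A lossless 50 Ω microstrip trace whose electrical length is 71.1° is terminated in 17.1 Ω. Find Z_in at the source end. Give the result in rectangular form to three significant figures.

tan(βl) = tan(71.1°) = 2.92
Z_in = Z_0·(Z_L + jZ_0·tanβl)/(Z_0 + jZ_L·tanβl)
     = 50·(17.1 + j146)/(50 + j49.9)

Z_in ≈ 81.6 + j64.5 Ω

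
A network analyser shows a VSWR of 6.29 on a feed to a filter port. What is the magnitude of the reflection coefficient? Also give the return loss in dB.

|Γ| ≈ 0.726; return loss ≈ 2.79 dB

|Γ| = (S − 1)/(S + 1) = (6.29 − 1)/(6.29 + 1) = 5.29/7.29
RL = −20·log₁₀|Γ| = −20·log₁₀(0.726)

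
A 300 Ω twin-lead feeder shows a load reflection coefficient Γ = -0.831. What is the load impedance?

Z_L ≈ 27.7 Ω

Z_L = Z_0·(1 + Γ)/(1 − Γ) = 300·(0.169)/(1.83)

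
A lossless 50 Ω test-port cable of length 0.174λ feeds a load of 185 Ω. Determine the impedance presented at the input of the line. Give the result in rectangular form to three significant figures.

Z_in ≈ 16.8 − j23.5 Ω

βl = 2π × 0.174 = 62.6°
tan(βl) = tan(62.6°) = 1.93
Z_in = Z_0·(Z_L + jZ_0·tanβl)/(Z_0 + jZ_L·tanβl)
     = 50·(185 + j96.6)/(50 + j358)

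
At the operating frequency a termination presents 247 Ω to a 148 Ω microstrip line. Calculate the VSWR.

For a purely resistive load, VSWR = R_L/Z_0 or Z_0/R_L (whichever > 1) = 247/148

VSWR ≈ 1.67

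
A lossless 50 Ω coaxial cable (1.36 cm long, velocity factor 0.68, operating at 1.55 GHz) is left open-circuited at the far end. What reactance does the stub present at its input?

λ = v/f = 0.68·c / 1.55 GHz = 0.132 m
βl = 2π·l/λ = 2π × 0.103 = 37.2°
tan(βl) = 0.759
For an open-circuited stub, Z_in = −jZ_0·cot(βl) = −jZ_0/tan(βl)

X_in ≈ -65.9 Ω (capacitive)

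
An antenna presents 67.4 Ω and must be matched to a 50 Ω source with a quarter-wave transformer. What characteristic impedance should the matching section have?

Z_qwt = √(Z_0·R_L) = √(50 × 67.4) = √3370

Z_qwt ≈ 58.1 Ω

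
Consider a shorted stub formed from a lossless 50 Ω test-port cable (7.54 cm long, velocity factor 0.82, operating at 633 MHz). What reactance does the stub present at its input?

X_in ≈ 136 Ω (inductive)

λ = v/f = 0.82·c / 633 MHz = 0.389 m
βl = 2π·l/λ = 2π × 0.194 = 69.8°
tan(βl) = 2.72
For a shorted stub, Z_in = jZ_0·tan(βl)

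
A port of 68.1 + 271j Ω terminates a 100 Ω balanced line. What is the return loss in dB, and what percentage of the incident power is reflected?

RL ≈ 1.35 dB; 73.2% of incident power reflected

Γ = (-31.9 + j271)/(168.1 + j271), |Γ| = 0.856
RL = −20·log₁₀(0.856) = 1.35 dB
P_refl/P_inc = |Γ|² = 0.732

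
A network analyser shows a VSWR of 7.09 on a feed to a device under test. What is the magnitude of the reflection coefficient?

|Γ| ≈ 0.753

|Γ| = (S − 1)/(S + 1) = (7.09 − 1)/(7.09 + 1) = 6.09/8.09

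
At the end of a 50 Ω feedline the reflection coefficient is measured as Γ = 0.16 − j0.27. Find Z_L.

Z_L ≈ 57.9 − j34.7 Ω

Z_L = Z_0·(1 + Γ)/(1 − Γ) = 50·(1.16 − j0.27)/(0.84 + j0.27)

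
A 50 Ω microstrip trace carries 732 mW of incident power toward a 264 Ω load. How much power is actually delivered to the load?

P_delivered ≈ 392 mW

Γ = (264 − 50)/(264 + 50) = 0.682
|Γ|² = 0.464
P_refl = |Γ|²·P_inc = 340 mW, P_del = (1 − |Γ|²)·P_inc = 392 mW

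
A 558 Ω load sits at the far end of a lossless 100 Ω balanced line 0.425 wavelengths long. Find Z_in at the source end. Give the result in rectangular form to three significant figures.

Z_in ≈ 77.4 + j169 Ω

βl = 2π × 0.425 = 153°
tan(βl) = tan(153°) = -0.51
Z_in = Z_0·(Z_L + jZ_0·tanβl)/(Z_0 + jZ_L·tanβl)
     = 100·(558 − j51)/(100 − j284)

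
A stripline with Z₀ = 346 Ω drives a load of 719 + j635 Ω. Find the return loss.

RL ≈ 4.53 dB

Γ = (373 + j635)/(1065 + j635), |Γ| = 0.594
RL = −20·log₁₀|Γ| = −20·log₁₀(0.594)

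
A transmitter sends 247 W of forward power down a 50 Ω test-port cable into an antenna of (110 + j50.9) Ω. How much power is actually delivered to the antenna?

P_delivered ≈ 193 W

|Γ| = |(60 + j50.9)/(160 + j50.9)| = 0.469
|Γ|² = 0.22
P_refl = |Γ|²·P_inc = 54.2 W, P_del = (1 − |Γ|²)·P_inc = 193 W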